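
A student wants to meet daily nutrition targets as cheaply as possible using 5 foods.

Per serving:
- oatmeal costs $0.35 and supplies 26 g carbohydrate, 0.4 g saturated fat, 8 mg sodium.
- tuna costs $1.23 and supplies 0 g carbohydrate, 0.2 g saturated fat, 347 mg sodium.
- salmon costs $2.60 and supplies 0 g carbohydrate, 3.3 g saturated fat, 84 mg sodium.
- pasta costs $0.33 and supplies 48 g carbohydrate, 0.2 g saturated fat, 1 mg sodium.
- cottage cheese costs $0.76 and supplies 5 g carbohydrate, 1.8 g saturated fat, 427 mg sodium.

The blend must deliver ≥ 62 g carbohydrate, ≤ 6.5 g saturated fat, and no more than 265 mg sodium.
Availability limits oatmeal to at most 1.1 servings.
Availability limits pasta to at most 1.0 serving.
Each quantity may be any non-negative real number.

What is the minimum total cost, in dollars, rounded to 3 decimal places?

$0.518

Treat it as an LP. Let x1 = servings of oatmeal, x2 = servings of tuna, x3 = servings of salmon, x4 = servings of pasta, x5 = servings of cottage cheese.
Minimise 0.35x1 + 1.23x2 + 2.6x3 + 0.33x4 + 0.76x5 with:
  26x1 + 48x4 + 5x5 ≥ 62   (carbohydrate)
  0.4x1 + 0.2x2 + 3.3x3 + 0.2x4 + 1.8x5 ≤ 6.5   (saturated fat)
  8x1 + 347x2 + 84x3 + 1x4 + 427x5 ≤ 265   (sodium)
  x1 ≤ 1.1
  x4 ≤ 1
  x1, x2, x3, x4, x5 ≥ 0.
At the optimum only oatmeal, pasta are positive (tuna, salmon, cottage cheese = 0). There the carbohydrate and the pasta cap constraints are tight.
That vertex is x1 = 0.5385, x4 = 1.
Cost = 0.35·0.5385 + 0.33·1 = 0.51848.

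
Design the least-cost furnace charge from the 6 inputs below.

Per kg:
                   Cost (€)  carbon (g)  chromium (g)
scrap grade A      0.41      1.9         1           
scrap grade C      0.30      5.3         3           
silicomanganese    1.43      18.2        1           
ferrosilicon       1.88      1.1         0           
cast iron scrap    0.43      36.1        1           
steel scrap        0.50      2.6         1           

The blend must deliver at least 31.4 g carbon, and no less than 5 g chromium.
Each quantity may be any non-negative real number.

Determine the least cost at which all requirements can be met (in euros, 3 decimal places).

€0.717

This is a linear program. Let x1 = kg of scrap grade A, x2 = kg of scrap grade C, x3 = kg of silicomanganese, x4 = kg of ferrosilicon, x5 = kg of cast iron scrap, x6 = kg of steel scrap.
Minimize 0.41x1 + 0.3x2 + 1.43x3 + 1.88x4 + 0.43x5 + 0.5x6 subject to:
  1.9x1 + 5.3x2 + 18.2x3 + 1.1x4 + 36.1x5 + 2.6x6 ≥ 31.4   (carbon)
  1x1 + 3x2 + 1x3 + 1x5 + 1x6 ≥ 5   (chromium)
  x1, x2, x3, x4, x5, x6 ≥ 0.
The minimum-cost mix takes nothing from scrap grade A, silicomanganese, ferrosilicon, steel scrap — only scrap grade C, cast iron scrap. Binding constraints: carbon and chromium.
So scrap grade C = 1.448 kg, cast iron scrap = 0.6573 kg.
Objective = 0.3·1.448 + 0.43·0.6573 = 0.71704.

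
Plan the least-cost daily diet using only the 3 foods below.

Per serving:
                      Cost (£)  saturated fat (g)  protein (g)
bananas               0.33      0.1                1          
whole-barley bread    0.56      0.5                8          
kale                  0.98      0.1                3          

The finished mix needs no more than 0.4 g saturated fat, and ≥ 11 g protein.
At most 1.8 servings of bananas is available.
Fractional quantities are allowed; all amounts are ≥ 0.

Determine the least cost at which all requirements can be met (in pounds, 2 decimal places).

Let x1 = servings of bananas, x2 = servings of whole-barley bread, x3 = servings of kale.
Minimize 0.33x1 + 0.56x2 + 0.98x3 with:
  0.1x1 + 0.5x2 + 0.1x3 ≤ 0.4   (saturated fat)
  1x1 + 8x2 + 3x3 ≥ 11   (protein)
  x1 ≤ 1.8
  x1, x2, x3 ≥ 0.
The minimum-cost mix takes nothing from bananas — only whole-barley bread, kale. Binding constraints: saturated fat and protein.
Optimal quantities: whole-barley bread = 0.1429 servings, kale = 3.286 servings.
Hence cost = 0.56·0.1429 + 0.98·3.286 = £3.3003.

£3.30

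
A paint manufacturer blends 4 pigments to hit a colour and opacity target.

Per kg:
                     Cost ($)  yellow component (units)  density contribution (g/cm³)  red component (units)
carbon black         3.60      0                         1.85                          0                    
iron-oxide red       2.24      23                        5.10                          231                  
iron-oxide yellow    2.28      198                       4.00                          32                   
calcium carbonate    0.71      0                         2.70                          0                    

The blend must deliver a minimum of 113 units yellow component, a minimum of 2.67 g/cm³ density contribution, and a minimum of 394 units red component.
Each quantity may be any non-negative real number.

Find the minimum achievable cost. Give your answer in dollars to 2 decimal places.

Treat it as an LP. Let x1 = kg of carbon black, x2 = kg of iron-oxide red, x3 = kg of iron-oxide yellow, x4 = kg of calcium carbonate.
Minimize 3.6x1 + 2.24x2 + 2.28x3 + 0.71x4 s.t.:
  23x2 + 198x3 ≥ 113   (yellow component)
  1.85x1 + 5.1x2 + 4x3 + 2.7x4 ≥ 2.67   (density contribution)
  231x2 + 32x3 ≥ 394   (red component)
  x1, x2, x3, x4 ≥ 0.
The optimal basis is {iron-oxide red, iron-oxide yellow}; carbon black, calcium carbonate drop out. The yellow component and red component requirements are met with equality.
Solving gives x2 = 1.653, x3 = 0.3787.
Cost = 2.24·1.653 + 2.28·0.3787 = 4.5662.

$4.57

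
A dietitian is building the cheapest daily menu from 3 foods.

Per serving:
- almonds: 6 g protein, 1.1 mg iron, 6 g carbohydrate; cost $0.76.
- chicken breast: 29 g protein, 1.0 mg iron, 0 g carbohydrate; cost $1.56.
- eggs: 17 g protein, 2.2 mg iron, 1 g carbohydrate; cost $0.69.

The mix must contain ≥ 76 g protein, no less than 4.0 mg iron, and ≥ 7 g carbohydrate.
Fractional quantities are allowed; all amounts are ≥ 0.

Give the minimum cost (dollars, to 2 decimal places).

This is a linear program. Let x1 = servings of almonds, x2 = servings of chicken breast, x3 = servings of eggs.
Minimize 0.76x1 + 1.56x2 + 0.69x3 s.t.:
  6x1 + 29x2 + 17x3 ≥ 76   (protein)
  1.1x1 + 1x2 + 2.2x3 ≥ 4   (iron)
  6x1 + 1x3 ≥ 7   (carbohydrate)
  x1, x2, x3 ≥ 0.
The minimum-cost mix takes nothing from chicken breast — only almonds, eggs. The protein and carbohydrate requirements are met with equality.
Optimal quantities: almonds = 0.4479 servings, eggs = 4.312 servings.
Cost = 0.76·0.4479 + 0.69·4.312 = 3.3157.

$3.32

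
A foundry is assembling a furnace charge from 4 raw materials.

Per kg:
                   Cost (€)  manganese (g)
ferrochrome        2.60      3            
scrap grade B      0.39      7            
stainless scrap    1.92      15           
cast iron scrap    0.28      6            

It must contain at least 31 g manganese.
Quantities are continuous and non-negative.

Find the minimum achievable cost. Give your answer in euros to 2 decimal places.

€1.45

Let x1 = kg of ferrochrome, x2 = kg of scrap grade B, x3 = kg of stainless scrap, x4 = kg of cast iron scrap.
Minimize 2.6x1 + 0.39x2 + 1.92x3 + 0.28x4 subject to:
  3x1 + 7x2 + 15x3 + 6x4 ≥ 31   (manganese)
  x1, x2, x3, x4 ≥ 0.
The cheapest feasible vertex uses only cast iron scrap; ferrochrome, scrap grade B, stainless scrap are not used. The manganese requirement is met with equality.
That vertex is x4 = 5.167.
Total cost: 0.28·5.167 = 1.4468.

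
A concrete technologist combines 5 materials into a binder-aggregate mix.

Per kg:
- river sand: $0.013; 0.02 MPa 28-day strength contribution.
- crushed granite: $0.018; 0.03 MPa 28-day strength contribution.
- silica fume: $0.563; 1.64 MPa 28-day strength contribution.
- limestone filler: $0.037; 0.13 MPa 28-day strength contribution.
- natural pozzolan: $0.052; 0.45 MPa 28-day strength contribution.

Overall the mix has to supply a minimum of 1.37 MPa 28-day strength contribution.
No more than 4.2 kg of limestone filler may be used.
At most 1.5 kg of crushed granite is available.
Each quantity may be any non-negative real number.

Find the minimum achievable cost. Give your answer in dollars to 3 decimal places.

$0.158

Treat it as an LP. Let x1 = kg of river sand, x2 = kg of crushed granite, x3 = kg of silica fume, x4 = kg of limestone filler, x5 = kg of natural pozzolan.
min 0.013x1 + 0.018x2 + 0.563x3 + 0.037x4 + 0.052x5 with:
  0.02x1 + 0.03x2 + 1.64x3 + 0.13x4 + 0.45x5 ≥ 1.37   (28-day strength contribution)
  x4 ≤ 4.2
  x2 ≤ 1.5
  x1, x2, x3, x4, x5 ≥ 0.
At the optimum only natural pozzolan is positive (river sand, crushed granite, silica fume, limestone filler = 0). Binding constraint: 28-day strength contribution.
Optimal quantities: natural pozzolan = 3.044 kg.
Total cost: 0.052·3.044 = 0.15829.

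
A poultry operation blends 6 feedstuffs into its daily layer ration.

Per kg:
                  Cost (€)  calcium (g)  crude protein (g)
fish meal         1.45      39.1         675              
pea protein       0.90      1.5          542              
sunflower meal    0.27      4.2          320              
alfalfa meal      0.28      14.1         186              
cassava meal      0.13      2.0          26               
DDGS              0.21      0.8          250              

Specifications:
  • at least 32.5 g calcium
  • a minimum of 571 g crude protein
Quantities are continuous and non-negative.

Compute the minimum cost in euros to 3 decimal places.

Let x1 = kg of fish meal, x2 = kg of pea protein, x3 = kg of sunflower meal, x4 = kg of alfalfa meal, x5 = kg of cassava meal, x6 = kg of DDGS.
min 1.45x1 + 0.9x2 + 0.27x3 + 0.28x4 + 0.13x5 + 0.21x6 with:
  39.1x1 + 1.5x2 + 4.2x3 + 14.1x4 + 2x5 + 0.8x6 ≥ 32.5   (calcium)
  675x1 + 542x2 + 320x3 + 186x4 + 26x5 + 250x6 ≥ 571   (crude protein)
  x1, x2, x3, x4, x5, x6 ≥ 0.
The cheapest feasible vertex uses only sunflower meal, alfalfa meal; fish meal, pea protein, cassava meal, DDGS are not used. There the calcium and crude protein constraints are tight.
That vertex is x3 = 0.5377, x4 = 2.145.
Objective = 0.27·0.5377 + 0.28·2.145 = 0.74578.

€0.746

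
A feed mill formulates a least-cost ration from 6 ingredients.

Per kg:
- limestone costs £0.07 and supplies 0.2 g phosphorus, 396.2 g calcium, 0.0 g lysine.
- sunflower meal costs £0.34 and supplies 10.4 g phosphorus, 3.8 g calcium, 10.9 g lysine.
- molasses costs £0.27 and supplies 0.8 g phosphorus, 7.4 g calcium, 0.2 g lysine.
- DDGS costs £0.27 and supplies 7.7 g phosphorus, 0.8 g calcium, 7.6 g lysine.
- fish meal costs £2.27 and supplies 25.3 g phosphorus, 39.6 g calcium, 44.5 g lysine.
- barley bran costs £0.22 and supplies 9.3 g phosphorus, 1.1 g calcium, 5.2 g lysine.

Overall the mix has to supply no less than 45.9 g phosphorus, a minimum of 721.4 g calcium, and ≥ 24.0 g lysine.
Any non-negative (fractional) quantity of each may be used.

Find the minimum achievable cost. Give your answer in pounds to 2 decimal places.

This is a linear program. Let x1 = kg of limestone, x2 = kg of sunflower meal, x3 = kg of molasses, x4 = kg of DDGS, x5 = kg of fish meal, x6 = kg of barley bran.
Minimize 0.07x1 + 0.34x2 + 0.27x3 + 0.27x4 + 2.27x5 + 0.22x6 with:
  0.2x1 + 10.4x2 + 0.8x3 + 7.7x4 + 25.3x5 + 9.3x6 ≥ 45.9   (phosphorus)
  396.2x1 + 3.8x2 + 7.4x3 + 0.8x4 + 39.6x5 + 1.1x6 ≥ 721.4   (calcium)
  10.9x2 + 0.2x3 + 7.6x4 + 44.5x5 + 5.2x6 ≥ 24   (lysine)
  x1, x2, x3, x4, x5, x6 ≥ 0.
The minimum-cost mix takes nothing from sunflower meal, molasses, DDGS, fish meal — only limestone, barley bran. The phosphorus and calcium requirements are met with equality.
Optimal quantities: limestone = 1.807 kg, barley bran = 4.897 kg.
Total cost: 0.07·1.807 + 0.22·4.897 = 1.2038.

£1.20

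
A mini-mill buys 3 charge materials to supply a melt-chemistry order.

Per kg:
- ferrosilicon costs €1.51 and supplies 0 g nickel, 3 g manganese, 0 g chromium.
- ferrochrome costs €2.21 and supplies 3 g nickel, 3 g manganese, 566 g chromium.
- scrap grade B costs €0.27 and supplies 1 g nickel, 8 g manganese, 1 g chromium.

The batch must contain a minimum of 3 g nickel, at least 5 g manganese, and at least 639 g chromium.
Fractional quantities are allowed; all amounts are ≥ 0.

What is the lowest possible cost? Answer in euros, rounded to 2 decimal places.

€2.55

Let x1 = kg of ferrosilicon, x2 = kg of ferrochrome, x3 = kg of scrap grade B.
Minimise 1.51x1 + 2.21x2 + 0.27x3 s.t.:
  3x2 + 1x3 ≥ 3   (nickel)
  3x1 + 3x2 + 8x3 ≥ 5   (manganese)
  566x2 + 1x3 ≥ 639   (chromium)
  x1, x2, x3 ≥ 0.
At the optimum only ferrochrome, scrap grade B are positive (ferrosilicon = 0). The manganese and chromium requirements are met with equality.
That vertex is x2 = 1.129, x3 = 0.2018.
Hence cost = 2.21·1.129 + 0.27·0.2018 = €2.5496.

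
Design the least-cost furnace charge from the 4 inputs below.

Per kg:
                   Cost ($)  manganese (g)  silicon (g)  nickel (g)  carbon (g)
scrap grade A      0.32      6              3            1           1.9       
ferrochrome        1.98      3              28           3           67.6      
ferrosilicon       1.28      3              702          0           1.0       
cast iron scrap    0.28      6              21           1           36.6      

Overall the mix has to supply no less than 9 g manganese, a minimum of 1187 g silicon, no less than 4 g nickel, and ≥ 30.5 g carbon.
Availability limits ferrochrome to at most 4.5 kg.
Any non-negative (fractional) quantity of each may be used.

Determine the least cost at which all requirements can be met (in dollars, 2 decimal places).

$3.13

Treat it as an LP. Let x1 = kg of scrap grade A, x2 = kg of ferrochrome, x3 = kg of ferrosilicon, x4 = kg of cast iron scrap.
Minimize 0.32x1 + 1.98x2 + 1.28x3 + 0.28x4 with:
  6x1 + 3x2 + 3x3 + 6x4 ≥ 9   (manganese)
  3x1 + 28x2 + 702x3 + 21x4 ≥ 1187   (silicon)
  1x1 + 3x2 + 1x4 ≥ 4   (nickel)
  1.9x1 + 67.6x2 + 1x3 + 36.6x4 ≥ 30.5   (carbon)
  x2 ≤ 4.5
  x1, x2, x3, x4 ≥ 0.
The cheapest feasible vertex uses only ferrosilicon, cast iron scrap; scrap grade A, ferrochrome are not used. Binding constraints: silicon and nickel.
Optimal quantities: ferrosilicon = 1.571 kg, cast iron scrap = 4 kg.
Hence cost = 1.28·1.571 + 0.28·4 = $3.1309.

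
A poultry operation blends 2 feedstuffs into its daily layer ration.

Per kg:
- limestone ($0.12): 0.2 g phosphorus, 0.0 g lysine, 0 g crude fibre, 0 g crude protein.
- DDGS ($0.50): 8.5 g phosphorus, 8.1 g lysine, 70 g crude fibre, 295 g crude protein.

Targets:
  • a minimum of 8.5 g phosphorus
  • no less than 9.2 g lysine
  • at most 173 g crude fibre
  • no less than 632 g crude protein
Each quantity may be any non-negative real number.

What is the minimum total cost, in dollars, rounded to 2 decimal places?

$1.07

Let x1 = kg of limestone, x2 = kg of DDGS.
Minimise 0.12x1 + 0.5x2 s.t.:
  0.2x1 + 8.5x2 ≥ 8.5   (phosphorus)
  8.1x2 ≥ 9.2   (lysine)
  70x2 ≤ 173   (crude fibre)
  295x2 ≥ 632   (crude protein)
  x1, x2 ≥ 0.
The cheapest feasible vertex uses only DDGS; limestone is not used. The crude protein requirement is met with equality.
That vertex is x2 = 2.142.
Objective = 0.5·2.142 = 1.0710.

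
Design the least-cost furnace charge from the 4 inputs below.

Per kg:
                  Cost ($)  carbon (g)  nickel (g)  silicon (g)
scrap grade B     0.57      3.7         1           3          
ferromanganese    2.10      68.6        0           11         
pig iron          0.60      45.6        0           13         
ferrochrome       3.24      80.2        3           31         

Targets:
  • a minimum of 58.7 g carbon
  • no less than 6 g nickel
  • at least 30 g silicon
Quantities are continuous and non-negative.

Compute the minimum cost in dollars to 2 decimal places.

Let x1 = kg of scrap grade B, x2 = kg of ferromanganese, x3 = kg of pig iron, x4 = kg of ferrochrome.
Minimize 0.57x1 + 2.1x2 + 0.6x3 + 3.24x4 s.t.:
  3.7x1 + 68.6x2 + 45.6x3 + 80.2x4 ≥ 58.7   (carbon)
  1x1 + 3x4 ≥ 6   (nickel)
  3x1 + 11x2 + 13x3 + 31x4 ≥ 30   (silicon)
  x1, x2, x3, x4 ≥ 0.
At the optimum only scrap grade B, pig iron are positive (ferromanganese, ferrochrome = 0). There the nickel and silicon constraints are tight.
Solving gives x1 = 6, x3 = 0.9231.
Cost = 0.57·6 + 0.6·0.9231 = 3.9739.

$3.97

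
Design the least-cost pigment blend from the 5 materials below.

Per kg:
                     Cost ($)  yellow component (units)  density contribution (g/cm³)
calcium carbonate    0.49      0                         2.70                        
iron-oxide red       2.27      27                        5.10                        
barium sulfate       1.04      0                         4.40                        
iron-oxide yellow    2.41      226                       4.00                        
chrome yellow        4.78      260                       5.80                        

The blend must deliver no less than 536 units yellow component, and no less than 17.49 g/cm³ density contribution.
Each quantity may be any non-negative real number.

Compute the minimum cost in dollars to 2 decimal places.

Set it up as a linear program. Let x1 = kg of calcium carbonate, x2 = kg of iron-oxide red, x3 = kg of barium sulfate, x4 = kg of iron-oxide yellow, x5 = kg of chrome yellow.
Minimise 0.49x1 + 2.27x2 + 1.04x3 + 2.41x4 + 4.78x5 with:
  27x2 + 226x4 + 260x5 ≥ 536   (yellow component)
  2.7x1 + 5.1x2 + 4.4x3 + 4x4 + 5.8x5 ≥ 17.49   (density contribution)
  x1, x2, x3, x4, x5 ≥ 0.
The optimal basis is {calcium carbonate, iron-oxide yellow}; iron-oxide red, barium sulfate, chrome yellow drop out. Binding constraints: yellow component and density contribution.
That vertex is x1 = 2.964, x4 = 2.372.
Objective = 0.49·2.964 + 2.41·2.372 = 7.1689.

$7.17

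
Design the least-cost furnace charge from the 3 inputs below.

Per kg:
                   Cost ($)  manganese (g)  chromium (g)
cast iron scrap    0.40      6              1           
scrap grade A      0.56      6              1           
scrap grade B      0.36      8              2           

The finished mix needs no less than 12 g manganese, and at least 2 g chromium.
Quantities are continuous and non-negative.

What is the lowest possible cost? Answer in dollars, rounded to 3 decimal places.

This is a linear program. Let x1 = kg of cast iron scrap, x2 = kg of scrap grade A, x3 = kg of scrap grade B.
Minimise 0.4x1 + 0.56x2 + 0.36x3 with:
  6x1 + 6x2 + 8x3 ≥ 12   (manganese)
  1x1 + 1x2 + 2x3 ≥ 2   (chromium)
  x1, x2, x3 ≥ 0.
At the optimum only scrap grade B is positive (cast iron scrap, scrap grade A = 0). The manganese requirement is met with equality.
Optimal quantities: scrap grade B = 1.5 kg.
Cost = 0.36·1.5 = 0.54000.

$0.540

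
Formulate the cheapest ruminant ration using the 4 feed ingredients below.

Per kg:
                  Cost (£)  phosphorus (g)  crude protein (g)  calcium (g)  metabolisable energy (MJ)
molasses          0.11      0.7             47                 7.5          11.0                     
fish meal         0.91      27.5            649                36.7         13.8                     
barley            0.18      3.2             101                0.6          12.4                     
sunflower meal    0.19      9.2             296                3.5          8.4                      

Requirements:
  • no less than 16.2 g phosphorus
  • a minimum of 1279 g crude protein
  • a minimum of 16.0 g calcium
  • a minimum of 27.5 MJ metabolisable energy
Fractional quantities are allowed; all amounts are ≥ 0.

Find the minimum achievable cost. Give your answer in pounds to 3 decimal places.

£0.831

Let x1 = kg of molasses, x2 = kg of fish meal, x3 = kg of barley, x4 = kg of sunflower meal.
Minimize 0.11x1 + 0.91x2 + 0.18x3 + 0.19x4 s.t.:
  0.7x1 + 27.5x2 + 3.2x3 + 9.2x4 ≥ 16.2   (phosphorus)
  47x1 + 649x2 + 101x3 + 296x4 ≥ 1279   (crude protein)
  7.5x1 + 36.7x2 + 0.6x3 + 3.5x4 ≥ 16   (calcium)
  11x1 + 13.8x2 + 12.4x3 + 8.4x4 ≥ 27.5   (metabolisable energy)
  x1, x2, x3, x4 ≥ 0.
The optimal basis is {molasses, sunflower meal}; fish meal, barley drop out. The crude protein and calcium requirements are met with equality.
Optimal quantities: molasses = 0.1262 kg, sunflower meal = 4.301 kg.
Cost = 0.11·0.1262 + 0.19·4.301 = 0.83107.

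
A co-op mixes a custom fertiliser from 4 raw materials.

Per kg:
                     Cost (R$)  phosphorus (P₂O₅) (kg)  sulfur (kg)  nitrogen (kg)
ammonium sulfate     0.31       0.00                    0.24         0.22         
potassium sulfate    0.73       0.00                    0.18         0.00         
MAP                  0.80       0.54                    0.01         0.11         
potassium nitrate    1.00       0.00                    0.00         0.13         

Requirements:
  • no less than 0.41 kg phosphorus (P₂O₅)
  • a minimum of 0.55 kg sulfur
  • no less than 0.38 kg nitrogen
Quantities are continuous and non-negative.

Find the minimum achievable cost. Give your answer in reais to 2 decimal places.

R$1.31

This is a linear program. Let x1 = kg of ammonium sulfate, x2 = kg of potassium sulfate, x3 = kg of MAP, x4 = kg of potassium nitrate.
Minimise 0.31x1 + 0.73x2 + 0.8x3 + 1x4 s.t.:
  0.54x3 ≥ 0.41   (phosphorus (P₂O₅))
  0.24x1 + 0.18x2 + 0.01x3 ≥ 0.55   (sulfur)
  0.22x1 + 0.11x3 + 0.13x4 ≥ 0.38   (nitrogen)
  x1, x2, x3, x4 ≥ 0.
The cheapest feasible vertex uses only ammonium sulfate, MAP; potassium sulfate, potassium nitrate are not used. Binding constraints: phosphorus (P₂O₅) and sulfur.
That vertex is x1 = 2.26, x3 = 0.7593.
Total cost: 0.31·2.26 + 0.8·0.7593 = 1.3080.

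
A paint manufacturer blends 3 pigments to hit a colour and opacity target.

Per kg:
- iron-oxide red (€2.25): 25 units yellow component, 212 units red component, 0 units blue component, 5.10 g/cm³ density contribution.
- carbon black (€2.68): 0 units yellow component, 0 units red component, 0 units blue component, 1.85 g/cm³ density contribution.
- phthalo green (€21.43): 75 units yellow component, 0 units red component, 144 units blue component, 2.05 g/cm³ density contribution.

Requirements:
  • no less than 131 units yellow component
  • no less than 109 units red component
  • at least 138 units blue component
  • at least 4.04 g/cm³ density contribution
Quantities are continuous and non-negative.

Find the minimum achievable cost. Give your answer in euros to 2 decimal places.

€25.86

This is a linear program. Let x1 = kg of iron-oxide red, x2 = kg of carbon black, x3 = kg of phthalo green.
min 2.25x1 + 2.68x2 + 21.43x3 subject to:
  25x1 + 75x3 ≥ 131   (yellow component)
  212x1 ≥ 109   (red component)
  144x3 ≥ 138   (blue component)
  5.1x1 + 1.85x2 + 2.05x3 ≥ 4.04   (density contribution)
  x1, x2, x3 ≥ 0.
At the optimum only iron-oxide red, phthalo green are positive (carbon black = 0). The yellow component and blue component requirements are met with equality.
So iron-oxide red = 2.365 kg, phthalo green = 0.9583 kg.
Objective = 2.25·2.365 + 21.43·0.9583 = 25.8576.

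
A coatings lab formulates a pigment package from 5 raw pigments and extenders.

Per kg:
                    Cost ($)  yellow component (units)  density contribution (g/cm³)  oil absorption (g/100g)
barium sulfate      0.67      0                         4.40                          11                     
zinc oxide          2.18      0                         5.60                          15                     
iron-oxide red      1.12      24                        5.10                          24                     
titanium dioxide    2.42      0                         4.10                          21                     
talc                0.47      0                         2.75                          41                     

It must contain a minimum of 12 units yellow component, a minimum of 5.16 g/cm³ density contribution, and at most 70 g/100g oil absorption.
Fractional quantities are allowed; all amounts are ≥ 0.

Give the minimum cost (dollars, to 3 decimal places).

Let x1 = kg of barium sulfate, x2 = kg of zinc oxide, x3 = kg of iron-oxide red, x4 = kg of titanium dioxide, x5 = kg of talc.
min 0.67x1 + 2.18x2 + 1.12x3 + 2.42x4 + 0.47x5 with:
  24x3 ≥ 12   (yellow component)
  4.4x1 + 5.6x2 + 5.1x3 + 4.1x4 + 2.75x5 ≥ 5.16   (density contribution)
  11x1 + 15x2 + 24x3 + 21x4 + 41x5 ≤ 70   (oil absorption)
  x1, x2, x3, x4, x5 ≥ 0.
The cheapest feasible vertex uses only barium sulfate, iron-oxide red; zinc oxide, titanium dioxide, talc are not used. There the yellow component and density contribution constraints are tight.
So barium sulfate = 0.5932 kg, iron-oxide red = 0.5 kg.
Objective = 0.67·0.5932 + 1.12·0.5 = 0.95744.

$0.957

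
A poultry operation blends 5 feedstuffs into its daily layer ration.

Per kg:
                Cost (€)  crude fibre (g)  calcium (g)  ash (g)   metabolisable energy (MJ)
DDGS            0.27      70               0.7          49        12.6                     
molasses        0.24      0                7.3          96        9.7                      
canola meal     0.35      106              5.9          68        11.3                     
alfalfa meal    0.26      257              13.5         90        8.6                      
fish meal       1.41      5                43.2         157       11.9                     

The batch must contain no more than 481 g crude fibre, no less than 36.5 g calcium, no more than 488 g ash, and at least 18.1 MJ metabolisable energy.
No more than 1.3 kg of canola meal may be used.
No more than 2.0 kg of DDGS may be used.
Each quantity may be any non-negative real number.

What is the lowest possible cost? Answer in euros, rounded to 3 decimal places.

Let x1 = kg of DDGS, x2 = kg of molasses, x3 = kg of canola meal, x4 = kg of alfalfa meal, x5 = kg of fish meal.
Minimise 0.27x1 + 0.24x2 + 0.35x3 + 0.26x4 + 1.41x5 s.t.:
  70x1 + 106x3 + 257x4 + 5x5 ≤ 481   (crude fibre)
  0.7x1 + 7.3x2 + 5.9x3 + 13.5x4 + 43.2x5 ≥ 36.5   (calcium)
  49x1 + 96x2 + 68x3 + 90x4 + 157x5 ≤ 488   (ash)
  12.6x1 + 9.7x2 + 11.3x3 + 8.6x4 + 11.9x5 ≥ 18.1   (metabolisable energy)
  x3 ≤ 1.3
  x1 ≤ 2
  x1, x2, x3, x4, x5 ≥ 0.
The minimum-cost mix takes nothing from DDGS, molasses, canola meal — only alfalfa meal, fish meal. There the crude fibre and calcium constraints are tight.
So alfalfa meal = 1.867 kg, fish meal = 0.2616 kg.
Cost = 0.26·1.867 + 1.41·0.2616 = 0.85428.

€0.854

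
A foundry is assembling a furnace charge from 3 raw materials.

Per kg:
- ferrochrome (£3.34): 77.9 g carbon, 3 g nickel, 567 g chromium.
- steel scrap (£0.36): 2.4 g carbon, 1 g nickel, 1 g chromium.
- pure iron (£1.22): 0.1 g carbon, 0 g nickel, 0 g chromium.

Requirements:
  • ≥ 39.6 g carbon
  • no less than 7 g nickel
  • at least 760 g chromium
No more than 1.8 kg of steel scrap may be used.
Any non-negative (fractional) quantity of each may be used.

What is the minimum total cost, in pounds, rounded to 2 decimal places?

Let x1 = kg of ferrochrome, x2 = kg of steel scrap, x3 = kg of pure iron.
Minimize 3.34x1 + 0.36x2 + 1.22x3 s.t.:
  77.9x1 + 2.4x2 + 0.1x3 ≥ 39.6   (carbon)
  3x1 + 1x2 ≥ 7   (nickel)
  567x1 + 1x2 ≥ 760   (chromium)
  x2 ≤ 1.8
  x1, x2, x3 ≥ 0.
The minimum-cost mix takes nothing from pure iron — only ferrochrome, steel scrap. The nickel and the steel scrap cap requirements are met with equality.
Optimal quantities: ferrochrome = 1.733 kg, steel scrap = 1.8 kg.
Total cost: 3.34·1.733 + 0.36·1.8 = 6.4362.

£6.44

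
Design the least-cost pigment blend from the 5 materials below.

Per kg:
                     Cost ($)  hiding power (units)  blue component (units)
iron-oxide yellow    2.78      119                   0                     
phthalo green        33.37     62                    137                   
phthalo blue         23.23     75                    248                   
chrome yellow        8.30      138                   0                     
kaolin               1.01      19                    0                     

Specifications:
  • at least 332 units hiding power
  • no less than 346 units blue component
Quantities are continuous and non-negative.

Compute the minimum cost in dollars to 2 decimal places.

$37.72

Let x1 = kg of iron-oxide yellow, x2 = kg of phthalo green, x3 = kg of phthalo blue, x4 = kg of chrome yellow, x5 = kg of kaolin.
min 2.78x1 + 33.37x2 + 23.23x3 + 8.3x4 + 1.01x5 s.t.:
  119x1 + 62x2 + 75x3 + 138x4 + 19x5 ≥ 332   (hiding power)
  137x2 + 248x3 ≥ 346   (blue component)
  x1, x2, x3, x4, x5 ≥ 0.
The minimum-cost mix takes nothing from phthalo green, chrome yellow, kaolin — only iron-oxide yellow, phthalo blue. There the hiding power and blue component constraints are tight.
So iron-oxide yellow = 1.911 kg, phthalo blue = 1.395 kg.
Total cost: 2.78·1.911 + 23.23·1.395 = 37.7184.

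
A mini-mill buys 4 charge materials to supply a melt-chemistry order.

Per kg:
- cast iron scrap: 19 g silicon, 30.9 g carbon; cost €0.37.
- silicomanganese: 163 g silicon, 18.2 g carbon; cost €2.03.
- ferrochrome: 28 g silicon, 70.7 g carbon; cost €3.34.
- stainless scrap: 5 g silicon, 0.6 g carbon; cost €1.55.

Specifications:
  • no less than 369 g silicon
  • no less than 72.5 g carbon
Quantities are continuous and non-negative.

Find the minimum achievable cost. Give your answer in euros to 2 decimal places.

€4.74

This is a linear program. Let x1 = kg of cast iron scrap, x2 = kg of silicomanganese, x3 = kg of ferrochrome, x4 = kg of stainless scrap.
min 0.37x1 + 2.03x2 + 3.34x3 + 1.55x4 s.t.:
  19x1 + 163x2 + 28x3 + 5x4 ≥ 369   (silicon)
  30.9x1 + 18.2x2 + 70.7x3 + 0.6x4 ≥ 72.5   (carbon)
  x1, x2, x3, x4 ≥ 0.
The optimal basis is {cast iron scrap, silicomanganese}; ferrochrome, stainless scrap drop out. The silicon and carbon requirements are met with equality.
So cast iron scrap = 1.088 kg, silicomanganese = 2.137 kg.
Hence cost = 0.37·1.088 + 2.03·2.137 = €4.7407.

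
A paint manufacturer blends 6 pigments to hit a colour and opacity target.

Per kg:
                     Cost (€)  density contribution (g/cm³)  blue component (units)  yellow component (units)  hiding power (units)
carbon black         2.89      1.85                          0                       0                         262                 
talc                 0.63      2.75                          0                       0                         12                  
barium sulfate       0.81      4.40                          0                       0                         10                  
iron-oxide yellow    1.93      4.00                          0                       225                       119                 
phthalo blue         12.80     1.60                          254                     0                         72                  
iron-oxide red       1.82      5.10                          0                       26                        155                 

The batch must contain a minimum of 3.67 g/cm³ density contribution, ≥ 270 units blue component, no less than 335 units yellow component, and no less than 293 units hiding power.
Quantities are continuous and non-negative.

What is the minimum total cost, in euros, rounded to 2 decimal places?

€16.91

Let x1 = kg of carbon black, x2 = kg of talc, x3 = kg of barium sulfate, x4 = kg of iron-oxide yellow, x5 = kg of phthalo blue, x6 = kg of iron-oxide red.
Minimise 2.89x1 + 0.63x2 + 0.81x3 + 1.93x4 + 12.8x5 + 1.82x6 subject to:
  1.85x1 + 2.75x2 + 4.4x3 + 4x4 + 1.6x5 + 5.1x6 ≥ 3.67   (density contribution)
  254x5 ≥ 270   (blue component)
  225x4 + 26x6 ≥ 335   (yellow component)
  262x1 + 12x2 + 10x3 + 119x4 + 72x5 + 155x6 ≥ 293   (hiding power)
  x1, x2, x3, x4, x5, x6 ≥ 0.
The optimal basis is {carbon black, iron-oxide yellow, phthalo blue}; talc, barium sulfate, iron-oxide red drop out. Binding constraints: blue component, yellow component, hiding power.
That vertex is x1 = 0.1499, x4 = 1.489, x5 = 1.063.
Cost = 2.89·0.1499 + 1.93·1.489 + 12.8·1.063 = 16.9134.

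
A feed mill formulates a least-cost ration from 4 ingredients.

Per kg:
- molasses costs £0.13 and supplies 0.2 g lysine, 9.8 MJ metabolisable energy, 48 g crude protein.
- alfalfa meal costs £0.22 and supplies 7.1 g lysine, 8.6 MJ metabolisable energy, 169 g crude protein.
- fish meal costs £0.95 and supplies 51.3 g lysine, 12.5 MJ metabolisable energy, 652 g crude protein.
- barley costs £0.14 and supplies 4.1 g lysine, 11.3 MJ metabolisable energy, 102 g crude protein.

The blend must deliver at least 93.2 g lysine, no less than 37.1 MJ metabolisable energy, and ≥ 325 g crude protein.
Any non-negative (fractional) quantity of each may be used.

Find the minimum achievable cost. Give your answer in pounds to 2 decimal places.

This is a linear program. Let x1 = kg of molasses, x2 = kg of alfalfa meal, x3 = kg of fish meal, x4 = kg of barley.
min 0.13x1 + 0.22x2 + 0.95x3 + 0.14x4 s.t.:
  0.2x1 + 7.1x2 + 51.3x3 + 4.1x4 ≥ 93.2   (lysine)
  9.8x1 + 8.6x2 + 12.5x3 + 11.3x4 ≥ 37.1   (metabolisable energy)
  48x1 + 169x2 + 652x3 + 102x4 ≥ 325   (crude protein)
  x1, x2, x3, x4 ≥ 0.
The minimum-cost mix takes nothing from molasses, alfalfa meal — only fish meal, barley. Binding constraints: lysine and metabolisable energy.
That vertex is x3 = 1.705, x4 = 1.397.
Hence cost = 0.95·1.705 + 0.14·1.397 = £1.8153.

£1.82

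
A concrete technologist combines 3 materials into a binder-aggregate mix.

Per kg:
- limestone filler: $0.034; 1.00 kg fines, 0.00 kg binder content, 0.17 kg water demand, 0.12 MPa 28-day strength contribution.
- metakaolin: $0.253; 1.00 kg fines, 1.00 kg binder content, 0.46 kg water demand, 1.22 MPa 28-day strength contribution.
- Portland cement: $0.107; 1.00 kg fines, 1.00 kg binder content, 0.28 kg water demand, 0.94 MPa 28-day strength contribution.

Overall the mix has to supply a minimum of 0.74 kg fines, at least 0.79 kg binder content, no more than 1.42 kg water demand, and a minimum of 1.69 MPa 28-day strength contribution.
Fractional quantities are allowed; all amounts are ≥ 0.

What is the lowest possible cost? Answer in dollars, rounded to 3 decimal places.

Let x1 = kg of limestone filler, x2 = kg of metakaolin, x3 = kg of Portland cement.
Minimize 0.034x1 + 0.253x2 + 0.107x3 with:
  1x1 + 1x2 + 1x3 ≥ 0.74   (fines)
  1x2 + 1x3 ≥ 0.79   (binder content)
  0.17x1 + 0.46x2 + 0.28x3 ≤ 1.42   (water demand)
  0.12x1 + 1.22x2 + 0.94x3 ≥ 1.69   (28-day strength contribution)
  x1, x2, x3 ≥ 0.
At the optimum only Portland cement is positive (limestone filler, metakaolin = 0). Binding constraint: 28-day strength contribution.
That vertex is x3 = 1.798.
Total cost: 0.107·1.798 = 0.19239.

$0.192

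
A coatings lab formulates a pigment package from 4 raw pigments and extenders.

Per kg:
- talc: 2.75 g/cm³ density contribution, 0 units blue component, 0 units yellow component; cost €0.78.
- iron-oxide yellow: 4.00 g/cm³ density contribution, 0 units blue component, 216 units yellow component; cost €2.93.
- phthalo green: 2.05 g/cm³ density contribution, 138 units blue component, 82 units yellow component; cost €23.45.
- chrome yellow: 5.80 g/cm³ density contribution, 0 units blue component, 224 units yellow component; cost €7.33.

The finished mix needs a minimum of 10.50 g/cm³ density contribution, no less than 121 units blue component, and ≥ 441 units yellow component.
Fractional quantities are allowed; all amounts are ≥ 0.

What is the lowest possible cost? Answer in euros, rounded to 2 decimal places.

This is a linear program. Let x1 = kg of talc, x2 = kg of iron-oxide yellow, x3 = kg of phthalo green, x4 = kg of chrome yellow.
min 0.78x1 + 2.93x2 + 23.45x3 + 7.33x4 s.t.:
  2.75x1 + 4x2 + 2.05x3 + 5.8x4 ≥ 10.5   (density contribution)
  138x3 ≥ 121   (blue component)
  216x2 + 82x3 + 224x4 ≥ 441   (yellow component)
  x1, x2, x3, x4 ≥ 0.
The cheapest feasible vertex uses only talc, iron-oxide yellow, phthalo green; chrome yellow is not used. The density contribution, blue component, yellow component requirements are met with equality.
So talc = 0.679 kg, iron-oxide yellow = 1.709 kg, phthalo green = 0.8768 kg.
Total cost: 0.78·0.679 + 2.93·1.709 + 23.45·0.8768 = 26.0980.

€26.10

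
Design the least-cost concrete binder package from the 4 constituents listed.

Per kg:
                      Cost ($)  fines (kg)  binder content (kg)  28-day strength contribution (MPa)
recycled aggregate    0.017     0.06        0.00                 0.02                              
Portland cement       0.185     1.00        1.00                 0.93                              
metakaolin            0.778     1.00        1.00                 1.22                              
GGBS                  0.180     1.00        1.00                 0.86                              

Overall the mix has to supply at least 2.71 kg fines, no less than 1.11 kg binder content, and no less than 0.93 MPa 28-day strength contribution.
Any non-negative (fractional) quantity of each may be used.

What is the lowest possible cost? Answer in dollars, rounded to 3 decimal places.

Treat it as an LP. Let x1 = kg of recycled aggregate, x2 = kg of Portland cement, x3 = kg of metakaolin, x4 = kg of GGBS.
Minimise 0.017x1 + 0.185x2 + 0.778x3 + 0.18x4 s.t.:
  0.06x1 + 1x2 + 1x3 + 1x4 ≥ 2.71   (fines)
  1x2 + 1x3 + 1x4 ≥ 1.11   (binder content)
  0.02x1 + 0.93x2 + 1.22x3 + 0.86x4 ≥ 0.93   (28-day strength contribution)
  x1, x2, x3, x4 ≥ 0.
The optimal basis is {GGBS}; recycled aggregate, Portland cement, metakaolin drop out. There the fines constraint is tight.
Optimal quantities: GGBS = 2.71 kg.
Hence cost = 0.18·2.71 = $0.48780.

$0.488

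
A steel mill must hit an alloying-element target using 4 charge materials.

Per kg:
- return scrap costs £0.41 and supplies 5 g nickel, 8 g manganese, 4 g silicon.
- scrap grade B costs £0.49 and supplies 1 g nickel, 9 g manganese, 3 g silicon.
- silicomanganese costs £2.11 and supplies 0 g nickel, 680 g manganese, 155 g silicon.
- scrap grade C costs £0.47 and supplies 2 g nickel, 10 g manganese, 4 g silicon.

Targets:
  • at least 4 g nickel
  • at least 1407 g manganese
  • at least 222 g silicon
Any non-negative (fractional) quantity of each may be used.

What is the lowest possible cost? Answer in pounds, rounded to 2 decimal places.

£4.67

This is a linear program. Let x1 = kg of return scrap, x2 = kg of scrap grade B, x3 = kg of silicomanganese, x4 = kg of scrap grade C.
Minimize 0.41x1 + 0.49x2 + 2.11x3 + 0.47x4 s.t.:
  5x1 + 1x2 + 2x4 ≥ 4   (nickel)
  8x1 + 9x2 + 680x3 + 10x4 ≥ 1407   (manganese)
  4x1 + 3x2 + 155x3 + 4x4 ≥ 222   (silicon)
  x1, x2, x3, x4 ≥ 0.
The cheapest feasible vertex uses only return scrap, silicomanganese; scrap grade B, scrap grade C are not used. Binding constraints: nickel and manganese.
That vertex is x1 = 0.8, x3 = 2.06.
Objective = 0.41·0.8 + 2.11·2.06 = 4.6746.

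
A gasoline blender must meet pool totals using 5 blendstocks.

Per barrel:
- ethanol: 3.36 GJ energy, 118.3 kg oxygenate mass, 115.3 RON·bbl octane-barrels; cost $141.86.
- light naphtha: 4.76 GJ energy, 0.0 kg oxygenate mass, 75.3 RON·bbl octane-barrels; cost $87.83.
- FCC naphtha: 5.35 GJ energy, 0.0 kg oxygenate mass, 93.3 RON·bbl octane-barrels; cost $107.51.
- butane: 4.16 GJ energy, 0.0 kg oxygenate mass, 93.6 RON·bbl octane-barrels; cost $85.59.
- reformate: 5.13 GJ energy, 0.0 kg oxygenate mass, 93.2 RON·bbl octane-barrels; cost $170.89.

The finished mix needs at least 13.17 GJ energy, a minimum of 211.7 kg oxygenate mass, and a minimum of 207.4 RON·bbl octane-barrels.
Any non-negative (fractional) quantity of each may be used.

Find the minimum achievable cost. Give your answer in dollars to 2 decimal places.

$385.92

Let x1 = barrels of ethanol, x2 = barrels of light naphtha, x3 = barrels of FCC naphtha, x4 = barrels of butane, x5 = barrels of reformate.
Minimise 141.86x1 + 87.83x2 + 107.51x3 + 85.59x4 + 170.89x5 subject to:
  3.36x1 + 4.76x2 + 5.35x3 + 4.16x4 + 5.13x5 ≥ 13.17   (energy)
  118.3x1 ≥ 211.7   (oxygenate mass)
  115.3x1 + 75.3x2 + 93.3x3 + 93.6x4 + 93.2x5 ≥ 207.4   (octane-barrels)
  x1, x2, x3, x4, x5 ≥ 0.
The minimum-cost mix takes nothing from FCC naphtha, butane, reformate — only ethanol, light naphtha. Binding constraints: energy and oxygenate mass.
Solving gives x1 = 1.7895, x2 = 1.5036.
Hence cost = 141.86·1.7895 + 87.83·1.5036 = $385.9197.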